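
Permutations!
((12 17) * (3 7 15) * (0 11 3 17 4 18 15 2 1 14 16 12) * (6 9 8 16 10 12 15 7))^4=((0 11 3 6 9 8 16 15 17)(1 14 10 12 4 18 7 2))^4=(0 9 17 6 15 3 16 11 8)(1 4)(2 12)(7 10)(14 18)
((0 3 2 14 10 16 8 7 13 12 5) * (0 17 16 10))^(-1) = (0 14 2 3)(5 12 13 7 8 16 17)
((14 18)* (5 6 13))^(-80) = ((5 6 13)(14 18))^(-80) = (18)(5 6 13)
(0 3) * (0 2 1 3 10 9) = (0 10 9)(1 3 2) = [10, 3, 1, 2, 4, 5, 6, 7, 8, 0, 9]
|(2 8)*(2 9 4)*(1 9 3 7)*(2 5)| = |(1 9 4 5 2 8 3 7)| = 8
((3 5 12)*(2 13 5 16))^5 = (2 16 3 12 5 13)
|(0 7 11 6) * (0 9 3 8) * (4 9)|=|(0 7 11 6 4 9 3 8)|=8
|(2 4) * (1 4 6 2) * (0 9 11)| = |(0 9 11)(1 4)(2 6)| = 6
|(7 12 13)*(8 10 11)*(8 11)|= |(7 12 13)(8 10)|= 6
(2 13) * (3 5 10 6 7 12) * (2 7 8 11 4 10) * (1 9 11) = [0, 9, 13, 5, 10, 2, 8, 12, 1, 11, 6, 4, 3, 7] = (1 9 11 4 10 6 8)(2 13 7 12 3 5)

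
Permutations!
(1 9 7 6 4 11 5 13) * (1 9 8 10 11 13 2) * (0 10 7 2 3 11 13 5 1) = (0 10 13 9 2)(1 8 7 6 4 5 3 11) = [10, 8, 0, 11, 5, 3, 4, 6, 7, 2, 13, 1, 12, 9]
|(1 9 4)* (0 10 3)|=|(0 10 3)(1 9 4)|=3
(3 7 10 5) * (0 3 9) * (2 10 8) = (0 3 7 8 2 10 5 9) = [3, 1, 10, 7, 4, 9, 6, 8, 2, 0, 5]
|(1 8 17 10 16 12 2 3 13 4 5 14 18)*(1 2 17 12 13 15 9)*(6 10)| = |(1 8 12 17 6 10 16 13 4 5 14 18 2 3 15 9)| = 16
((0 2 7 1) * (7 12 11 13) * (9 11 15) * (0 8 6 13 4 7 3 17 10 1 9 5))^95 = ((0 2 12 15 5)(1 8 6 13 3 17 10)(4 7 9 11))^95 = (1 3 8 17 6 10 13)(4 11 9 7)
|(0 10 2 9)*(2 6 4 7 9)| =6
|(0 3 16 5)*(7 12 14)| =12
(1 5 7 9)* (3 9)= [0, 5, 2, 9, 4, 7, 6, 3, 8, 1]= (1 5 7 3 9)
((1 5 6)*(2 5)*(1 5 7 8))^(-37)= (1 8 7 2)(5 6)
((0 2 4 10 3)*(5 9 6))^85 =((0 2 4 10 3)(5 9 6))^85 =(10)(5 9 6)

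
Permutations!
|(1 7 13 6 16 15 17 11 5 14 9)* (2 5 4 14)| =|(1 7 13 6 16 15 17 11 4 14 9)(2 5)| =22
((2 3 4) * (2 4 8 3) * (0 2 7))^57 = ((0 2 7)(3 8))^57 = (3 8)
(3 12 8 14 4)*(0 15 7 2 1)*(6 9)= (0 15 7 2 1)(3 12 8 14 4)(6 9)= [15, 0, 1, 12, 3, 5, 9, 2, 14, 6, 10, 11, 8, 13, 4, 7]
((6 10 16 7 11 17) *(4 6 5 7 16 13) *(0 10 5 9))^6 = ((0 10 13 4 6 5 7 11 17 9))^6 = (0 7 13 17 6)(4 9 5 10 11)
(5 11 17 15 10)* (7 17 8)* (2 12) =(2 12)(5 11 8 7 17 15 10) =[0, 1, 12, 3, 4, 11, 6, 17, 7, 9, 5, 8, 2, 13, 14, 10, 16, 15]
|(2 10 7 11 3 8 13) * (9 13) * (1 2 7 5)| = |(1 2 10 5)(3 8 9 13 7 11)| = 12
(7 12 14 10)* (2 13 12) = (2 13 12 14 10 7) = [0, 1, 13, 3, 4, 5, 6, 2, 8, 9, 7, 11, 14, 12, 10]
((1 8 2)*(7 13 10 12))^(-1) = ((1 8 2)(7 13 10 12))^(-1) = (1 2 8)(7 12 10 13)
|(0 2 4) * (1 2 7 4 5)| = |(0 7 4)(1 2 5)| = 3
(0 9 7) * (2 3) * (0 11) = (0 9 7 11)(2 3) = [9, 1, 3, 2, 4, 5, 6, 11, 8, 7, 10, 0]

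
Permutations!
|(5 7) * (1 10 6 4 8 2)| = |(1 10 6 4 8 2)(5 7)| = 6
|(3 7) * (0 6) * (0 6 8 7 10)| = 5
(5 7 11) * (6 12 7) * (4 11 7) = (4 11 5 6 12) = [0, 1, 2, 3, 11, 6, 12, 7, 8, 9, 10, 5, 4]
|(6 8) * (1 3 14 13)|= 4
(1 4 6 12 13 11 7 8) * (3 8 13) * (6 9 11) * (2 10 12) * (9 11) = (1 4 11 7 13 6 2 10 12 3 8) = [0, 4, 10, 8, 11, 5, 2, 13, 1, 9, 12, 7, 3, 6]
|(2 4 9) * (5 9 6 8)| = |(2 4 6 8 5 9)| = 6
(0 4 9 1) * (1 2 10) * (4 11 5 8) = (0 11 5 8 4 9 2 10 1) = [11, 0, 10, 3, 9, 8, 6, 7, 4, 2, 1, 5]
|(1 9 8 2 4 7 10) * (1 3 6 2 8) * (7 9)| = 8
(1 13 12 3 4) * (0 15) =[15, 13, 2, 4, 1, 5, 6, 7, 8, 9, 10, 11, 3, 12, 14, 0] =(0 15)(1 13 12 3 4)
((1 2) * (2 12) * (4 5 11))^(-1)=(1 2 12)(4 11 5)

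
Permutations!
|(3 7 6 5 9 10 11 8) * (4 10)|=|(3 7 6 5 9 4 10 11 8)|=9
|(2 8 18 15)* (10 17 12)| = 12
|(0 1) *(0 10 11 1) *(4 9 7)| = |(1 10 11)(4 9 7)| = 3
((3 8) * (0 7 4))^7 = ((0 7 4)(3 8))^7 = (0 7 4)(3 8)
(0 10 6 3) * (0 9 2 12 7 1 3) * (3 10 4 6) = (0 4 6)(1 10 3 9 2 12 7) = [4, 10, 12, 9, 6, 5, 0, 1, 8, 2, 3, 11, 7]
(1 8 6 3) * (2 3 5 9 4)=[0, 8, 3, 1, 2, 9, 5, 7, 6, 4]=(1 8 6 5 9 4 2 3)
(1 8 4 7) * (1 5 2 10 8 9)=(1 9)(2 10 8 4 7 5)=[0, 9, 10, 3, 7, 2, 6, 5, 4, 1, 8]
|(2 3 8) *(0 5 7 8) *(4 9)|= 6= |(0 5 7 8 2 3)(4 9)|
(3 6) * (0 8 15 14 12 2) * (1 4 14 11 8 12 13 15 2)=(0 12 1 4 14 13 15 11 8 2)(3 6)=[12, 4, 0, 6, 14, 5, 3, 7, 2, 9, 10, 8, 1, 15, 13, 11]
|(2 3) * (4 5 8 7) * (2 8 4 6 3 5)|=|(2 5 4)(3 8 7 6)|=12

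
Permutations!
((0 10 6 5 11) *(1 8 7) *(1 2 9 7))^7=((0 10 6 5 11)(1 8)(2 9 7))^7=(0 6 11 10 5)(1 8)(2 9 7)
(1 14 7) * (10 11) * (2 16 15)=(1 14 7)(2 16 15)(10 11)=[0, 14, 16, 3, 4, 5, 6, 1, 8, 9, 11, 10, 12, 13, 7, 2, 15]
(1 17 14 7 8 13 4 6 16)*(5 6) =(1 17 14 7 8 13 4 5 6 16) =[0, 17, 2, 3, 5, 6, 16, 8, 13, 9, 10, 11, 12, 4, 7, 15, 1, 14]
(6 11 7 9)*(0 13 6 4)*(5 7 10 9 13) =[5, 1, 2, 3, 0, 7, 11, 13, 8, 4, 9, 10, 12, 6] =(0 5 7 13 6 11 10 9 4)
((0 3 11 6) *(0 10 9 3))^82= ((3 11 6 10 9))^82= (3 6 9 11 10)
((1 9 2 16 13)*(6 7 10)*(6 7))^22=((1 9 2 16 13)(7 10))^22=(1 2 13 9 16)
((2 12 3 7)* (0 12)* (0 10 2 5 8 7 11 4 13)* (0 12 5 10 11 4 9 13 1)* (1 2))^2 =(0 8 10)(1 5 7)(2 9 12 4 11 13 3)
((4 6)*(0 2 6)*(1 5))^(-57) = ((0 2 6 4)(1 5))^(-57) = (0 4 6 2)(1 5)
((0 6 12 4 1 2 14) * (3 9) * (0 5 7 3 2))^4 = (0 1 4 12 6)(2 3 5)(7 14 9)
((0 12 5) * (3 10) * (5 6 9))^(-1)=(0 5 9 6 12)(3 10)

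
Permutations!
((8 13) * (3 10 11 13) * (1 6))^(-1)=(1 6)(3 8 13 11 10)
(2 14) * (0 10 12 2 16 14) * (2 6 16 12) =[10, 1, 0, 3, 4, 5, 16, 7, 8, 9, 2, 11, 6, 13, 12, 15, 14] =(0 10 2)(6 16 14 12)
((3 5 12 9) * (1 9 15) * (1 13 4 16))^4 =(1 12 16 5 4 3 13 9 15)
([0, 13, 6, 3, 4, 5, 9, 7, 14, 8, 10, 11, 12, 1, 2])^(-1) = [0, 13, 14, 3, 4, 5, 2, 7, 9, 6, 10, 11, 12, 1, 8]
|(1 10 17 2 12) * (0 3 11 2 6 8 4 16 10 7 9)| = |(0 3 11 2 12 1 7 9)(4 16 10 17 6 8)| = 24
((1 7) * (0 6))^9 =(0 6)(1 7) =((0 6)(1 7))^9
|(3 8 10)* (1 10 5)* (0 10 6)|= |(0 10 3 8 5 1 6)|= 7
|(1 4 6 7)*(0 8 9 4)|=7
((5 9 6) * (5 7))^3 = ((5 9 6 7))^3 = (5 7 6 9)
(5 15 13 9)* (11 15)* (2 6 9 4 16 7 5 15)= (2 6 9 15 13 4 16 7 5 11)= [0, 1, 6, 3, 16, 11, 9, 5, 8, 15, 10, 2, 12, 4, 14, 13, 7]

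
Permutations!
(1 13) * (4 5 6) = (1 13)(4 5 6) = [0, 13, 2, 3, 5, 6, 4, 7, 8, 9, 10, 11, 12, 1]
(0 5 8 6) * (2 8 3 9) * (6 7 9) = [5, 1, 8, 6, 4, 3, 0, 9, 7, 2] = (0 5 3 6)(2 8 7 9)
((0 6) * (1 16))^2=((0 6)(1 16))^2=(16)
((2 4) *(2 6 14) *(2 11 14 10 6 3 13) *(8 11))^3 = ((2 4 3 13)(6 10)(8 11 14))^3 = (14)(2 13 3 4)(6 10)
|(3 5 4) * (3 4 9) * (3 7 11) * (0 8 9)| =7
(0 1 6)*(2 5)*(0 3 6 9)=(0 1 9)(2 5)(3 6)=[1, 9, 5, 6, 4, 2, 3, 7, 8, 0]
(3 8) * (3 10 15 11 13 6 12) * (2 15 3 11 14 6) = [0, 1, 15, 8, 4, 5, 12, 7, 10, 9, 3, 13, 11, 2, 6, 14] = (2 15 14 6 12 11 13)(3 8 10)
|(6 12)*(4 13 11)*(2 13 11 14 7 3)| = |(2 13 14 7 3)(4 11)(6 12)| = 10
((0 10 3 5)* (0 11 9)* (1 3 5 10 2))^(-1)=(0 9 11 5 10 3 1 2)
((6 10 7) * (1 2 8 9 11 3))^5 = (1 3 11 9 8 2)(6 7 10)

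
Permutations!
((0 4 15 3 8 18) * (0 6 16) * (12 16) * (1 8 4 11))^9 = (0 11 1 8 18 6 12 16)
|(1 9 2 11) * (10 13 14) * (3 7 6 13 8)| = |(1 9 2 11)(3 7 6 13 14 10 8)| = 28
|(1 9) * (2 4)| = |(1 9)(2 4)| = 2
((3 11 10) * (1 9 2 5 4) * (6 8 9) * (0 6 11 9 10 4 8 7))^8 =((0 6 7)(1 11 4)(2 5 8 10 3 9))^8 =(0 7 6)(1 4 11)(2 8 3)(5 10 9)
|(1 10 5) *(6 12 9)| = 3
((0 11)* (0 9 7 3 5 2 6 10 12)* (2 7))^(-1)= (0 12 10 6 2 9 11)(3 7 5)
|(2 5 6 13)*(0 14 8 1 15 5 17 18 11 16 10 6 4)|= 56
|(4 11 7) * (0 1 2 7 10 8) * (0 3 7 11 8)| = |(0 1 2 11 10)(3 7 4 8)| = 20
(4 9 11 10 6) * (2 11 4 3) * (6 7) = (2 11 10 7 6 3)(4 9) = [0, 1, 11, 2, 9, 5, 3, 6, 8, 4, 7, 10]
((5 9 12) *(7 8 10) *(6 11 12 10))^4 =((5 9 10 7 8 6 11 12))^4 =(5 8)(6 9)(7 12)(10 11)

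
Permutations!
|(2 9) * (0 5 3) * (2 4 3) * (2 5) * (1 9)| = 6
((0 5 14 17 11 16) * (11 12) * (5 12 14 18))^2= (18)(0 11)(12 16)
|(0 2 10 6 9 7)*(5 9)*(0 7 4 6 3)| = 4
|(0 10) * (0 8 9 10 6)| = |(0 6)(8 9 10)| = 6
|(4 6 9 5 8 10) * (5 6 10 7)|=6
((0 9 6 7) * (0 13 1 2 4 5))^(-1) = (0 5 4 2 1 13 7 6 9)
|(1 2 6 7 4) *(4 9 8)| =7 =|(1 2 6 7 9 8 4)|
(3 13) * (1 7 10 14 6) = [0, 7, 2, 13, 4, 5, 1, 10, 8, 9, 14, 11, 12, 3, 6] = (1 7 10 14 6)(3 13)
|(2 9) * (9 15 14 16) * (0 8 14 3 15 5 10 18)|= 18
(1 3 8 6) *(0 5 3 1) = (0 5 3 8 6) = [5, 1, 2, 8, 4, 3, 0, 7, 6]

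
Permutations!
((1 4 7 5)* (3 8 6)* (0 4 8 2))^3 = ((0 4 7 5 1 8 6 3 2))^3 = (0 5 6)(1 3 4)(2 7 8)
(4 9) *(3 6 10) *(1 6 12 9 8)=(1 6 10 3 12 9 4 8)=[0, 6, 2, 12, 8, 5, 10, 7, 1, 4, 3, 11, 9]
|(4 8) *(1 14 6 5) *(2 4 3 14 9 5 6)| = 15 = |(1 9 5)(2 4 8 3 14)|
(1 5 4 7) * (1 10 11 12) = (1 5 4 7 10 11 12) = [0, 5, 2, 3, 7, 4, 6, 10, 8, 9, 11, 12, 1]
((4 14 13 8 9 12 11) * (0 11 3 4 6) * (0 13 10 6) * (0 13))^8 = ((0 11 13 8 9 12 3 4 14 10 6))^8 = (0 14 12 13 6 4 9 11 10 3 8)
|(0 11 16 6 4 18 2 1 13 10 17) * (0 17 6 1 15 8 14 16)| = 22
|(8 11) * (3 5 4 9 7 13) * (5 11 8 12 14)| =|(3 11 12 14 5 4 9 7 13)| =9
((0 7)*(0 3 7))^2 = ((3 7))^2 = (7)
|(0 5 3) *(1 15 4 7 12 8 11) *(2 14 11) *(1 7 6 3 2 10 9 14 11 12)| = 10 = |(0 5 2 11 7 1 15 4 6 3)(8 10 9 14 12)|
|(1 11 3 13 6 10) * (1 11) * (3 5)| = 6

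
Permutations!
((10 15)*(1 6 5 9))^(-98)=(15)(1 5)(6 9)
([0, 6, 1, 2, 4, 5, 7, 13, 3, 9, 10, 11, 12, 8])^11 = (1 8 6 3 7 2 13)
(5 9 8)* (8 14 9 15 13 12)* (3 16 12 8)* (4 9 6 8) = [0, 1, 2, 16, 9, 15, 8, 7, 5, 14, 10, 11, 3, 4, 6, 13, 12] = (3 16 12)(4 9 14 6 8 5 15 13)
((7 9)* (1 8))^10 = (9)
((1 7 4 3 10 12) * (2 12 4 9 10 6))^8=(1 12 2 6 3 4 10 9 7)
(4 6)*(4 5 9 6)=[0, 1, 2, 3, 4, 9, 5, 7, 8, 6]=(5 9 6)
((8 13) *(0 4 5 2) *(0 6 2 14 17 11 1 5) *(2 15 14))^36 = ((0 4)(1 5 2 6 15 14 17 11)(8 13))^36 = (1 15)(2 17)(5 14)(6 11)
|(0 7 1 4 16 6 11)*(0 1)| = 10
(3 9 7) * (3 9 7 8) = (3 7 9 8) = [0, 1, 2, 7, 4, 5, 6, 9, 3, 8]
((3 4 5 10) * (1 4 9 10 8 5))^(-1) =((1 4)(3 9 10)(5 8))^(-1) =(1 4)(3 10 9)(5 8)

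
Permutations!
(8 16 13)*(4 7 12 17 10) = (4 7 12 17 10)(8 16 13) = [0, 1, 2, 3, 7, 5, 6, 12, 16, 9, 4, 11, 17, 8, 14, 15, 13, 10]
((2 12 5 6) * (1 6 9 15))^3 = ((1 6 2 12 5 9 15))^3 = (1 12 15 2 9 6 5)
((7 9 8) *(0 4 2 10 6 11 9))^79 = (0 8 11 10 4 7 9 6 2)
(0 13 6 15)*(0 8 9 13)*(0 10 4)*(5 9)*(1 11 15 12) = [10, 11, 2, 3, 0, 9, 12, 7, 5, 13, 4, 15, 1, 6, 14, 8] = (0 10 4)(1 11 15 8 5 9 13 6 12)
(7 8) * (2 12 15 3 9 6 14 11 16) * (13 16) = [0, 1, 12, 9, 4, 5, 14, 8, 7, 6, 10, 13, 15, 16, 11, 3, 2] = (2 12 15 3 9 6 14 11 13 16)(7 8)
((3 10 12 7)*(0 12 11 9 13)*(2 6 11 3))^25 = (0 12 7 2 6 11 9 13)(3 10)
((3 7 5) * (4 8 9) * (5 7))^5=(3 5)(4 9 8)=((3 5)(4 8 9))^5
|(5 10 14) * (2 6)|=6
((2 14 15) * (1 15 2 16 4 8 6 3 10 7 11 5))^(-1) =(1 5 11 7 10 3 6 8 4 16 15)(2 14)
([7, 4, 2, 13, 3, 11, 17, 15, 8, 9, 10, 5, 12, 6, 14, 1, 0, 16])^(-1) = (0 16 17 6 13 3 4 1 15 7)(5 11)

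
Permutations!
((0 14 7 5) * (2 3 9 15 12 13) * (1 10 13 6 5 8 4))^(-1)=((0 14 7 8 4 1 10 13 2 3 9 15 12 6 5))^(-1)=(0 5 6 12 15 9 3 2 13 10 1 4 8 7 14)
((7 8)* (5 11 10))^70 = (5 11 10)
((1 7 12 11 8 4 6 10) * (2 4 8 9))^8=((1 7 12 11 9 2 4 6 10))^8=(1 10 6 4 2 9 11 12 7)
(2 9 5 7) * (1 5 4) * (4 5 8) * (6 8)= (1 6 8 4)(2 9 5 7)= [0, 6, 9, 3, 1, 7, 8, 2, 4, 5]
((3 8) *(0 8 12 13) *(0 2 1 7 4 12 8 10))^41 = (0 10)(1 2 13 12 4 7)(3 8)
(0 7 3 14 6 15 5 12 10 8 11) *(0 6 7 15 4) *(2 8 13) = (0 15 5 12 10 13 2 8 11 6 4)(3 14 7) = [15, 1, 8, 14, 0, 12, 4, 3, 11, 9, 13, 6, 10, 2, 7, 5]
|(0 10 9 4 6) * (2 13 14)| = 15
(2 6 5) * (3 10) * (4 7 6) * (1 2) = (1 2 4 7 6 5)(3 10) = [0, 2, 4, 10, 7, 1, 5, 6, 8, 9, 3]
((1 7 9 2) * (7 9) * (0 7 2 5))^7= (0 7 2 1 9 5)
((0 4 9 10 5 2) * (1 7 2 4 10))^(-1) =((0 10 5 4 9 1 7 2))^(-1) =(0 2 7 1 9 4 5 10)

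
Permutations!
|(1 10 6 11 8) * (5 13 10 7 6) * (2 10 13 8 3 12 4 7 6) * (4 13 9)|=|(1 6 11 3 12 13 9 4 7 2 10 5 8)|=13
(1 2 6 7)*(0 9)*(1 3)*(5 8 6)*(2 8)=(0 9)(1 8 6 7 3)(2 5)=[9, 8, 5, 1, 4, 2, 7, 3, 6, 0]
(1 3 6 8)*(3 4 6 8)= (1 4 6 3 8)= [0, 4, 2, 8, 6, 5, 3, 7, 1]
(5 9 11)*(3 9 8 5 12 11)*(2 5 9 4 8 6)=(2 5 6)(3 4 8 9)(11 12)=[0, 1, 5, 4, 8, 6, 2, 7, 9, 3, 10, 12, 11]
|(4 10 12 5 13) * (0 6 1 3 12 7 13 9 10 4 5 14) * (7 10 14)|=10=|(0 6 1 3 12 7 13 5 9 14)|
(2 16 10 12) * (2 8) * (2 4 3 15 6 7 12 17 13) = [0, 1, 16, 15, 3, 5, 7, 12, 4, 9, 17, 11, 8, 2, 14, 6, 10, 13] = (2 16 10 17 13)(3 15 6 7 12 8 4)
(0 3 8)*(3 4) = [4, 1, 2, 8, 3, 5, 6, 7, 0] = (0 4 3 8)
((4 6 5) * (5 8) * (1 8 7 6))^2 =((1 8 5 4)(6 7))^2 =(1 5)(4 8)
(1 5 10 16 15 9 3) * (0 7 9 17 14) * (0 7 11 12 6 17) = (0 11 12 6 17 14 7 9 3 1 5 10 16 15) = [11, 5, 2, 1, 4, 10, 17, 9, 8, 3, 16, 12, 6, 13, 7, 0, 15, 14]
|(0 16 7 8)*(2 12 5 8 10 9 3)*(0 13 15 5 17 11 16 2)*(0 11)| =12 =|(0 2 12 17)(3 11 16 7 10 9)(5 8 13 15)|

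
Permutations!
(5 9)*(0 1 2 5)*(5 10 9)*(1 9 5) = (0 9)(1 2 10 5) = [9, 2, 10, 3, 4, 1, 6, 7, 8, 0, 5]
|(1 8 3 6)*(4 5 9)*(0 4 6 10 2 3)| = |(0 4 5 9 6 1 8)(2 3 10)| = 21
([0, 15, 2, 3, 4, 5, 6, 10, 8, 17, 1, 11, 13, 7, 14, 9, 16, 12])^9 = [0, 15, 2, 3, 4, 5, 6, 10, 8, 17, 1, 11, 13, 7, 14, 9, 16, 12]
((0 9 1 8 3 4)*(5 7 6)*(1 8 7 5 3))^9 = (0 9 8 1 7 6 3 4)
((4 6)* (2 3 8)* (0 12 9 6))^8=((0 12 9 6 4)(2 3 8))^8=(0 6 12 4 9)(2 8 3)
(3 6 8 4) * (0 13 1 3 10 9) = (0 13 1 3 6 8 4 10 9) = [13, 3, 2, 6, 10, 5, 8, 7, 4, 0, 9, 11, 12, 1]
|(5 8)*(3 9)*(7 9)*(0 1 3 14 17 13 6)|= |(0 1 3 7 9 14 17 13 6)(5 8)|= 18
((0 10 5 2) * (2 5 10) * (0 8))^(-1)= (10)(0 8 2)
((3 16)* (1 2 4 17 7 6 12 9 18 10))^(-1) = (1 10 18 9 12 6 7 17 4 2)(3 16)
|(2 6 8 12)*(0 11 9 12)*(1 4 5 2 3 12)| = |(0 11 9 1 4 5 2 6 8)(3 12)| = 18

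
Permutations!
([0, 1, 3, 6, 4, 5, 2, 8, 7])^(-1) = (2 6 3)(7 8)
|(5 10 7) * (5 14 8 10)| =|(7 14 8 10)| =4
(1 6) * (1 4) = (1 6 4) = [0, 6, 2, 3, 1, 5, 4]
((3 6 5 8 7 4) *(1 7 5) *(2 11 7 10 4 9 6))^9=(11)(5 8)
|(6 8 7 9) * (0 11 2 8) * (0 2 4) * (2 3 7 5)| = |(0 11 4)(2 8 5)(3 7 9 6)| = 12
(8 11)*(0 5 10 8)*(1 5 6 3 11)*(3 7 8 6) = (0 3 11)(1 5 10 6 7 8) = [3, 5, 2, 11, 4, 10, 7, 8, 1, 9, 6, 0]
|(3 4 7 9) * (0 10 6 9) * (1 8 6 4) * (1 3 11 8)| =|(0 10 4 7)(6 9 11 8)| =4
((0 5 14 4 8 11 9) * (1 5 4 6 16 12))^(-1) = (0 9 11 8 4)(1 12 16 6 14 5)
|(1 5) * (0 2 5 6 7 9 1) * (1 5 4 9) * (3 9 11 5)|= 30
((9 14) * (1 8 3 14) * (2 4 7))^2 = ((1 8 3 14 9)(2 4 7))^2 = (1 3 9 8 14)(2 7 4)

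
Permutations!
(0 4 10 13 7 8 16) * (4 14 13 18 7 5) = (0 14 13 5 4 10 18 7 8 16) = [14, 1, 2, 3, 10, 4, 6, 8, 16, 9, 18, 11, 12, 5, 13, 15, 0, 17, 7]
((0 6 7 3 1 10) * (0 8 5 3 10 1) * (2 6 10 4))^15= (10)(2 4 7 6)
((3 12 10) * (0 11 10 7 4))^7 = (12)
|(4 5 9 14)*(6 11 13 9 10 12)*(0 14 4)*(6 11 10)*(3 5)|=|(0 14)(3 5 6 10 12 11 13 9 4)|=18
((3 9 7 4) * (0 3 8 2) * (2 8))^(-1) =(0 2 4 7 9 3)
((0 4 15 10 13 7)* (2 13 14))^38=((0 4 15 10 14 2 13 7))^38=(0 13 14 15)(2 10 4 7)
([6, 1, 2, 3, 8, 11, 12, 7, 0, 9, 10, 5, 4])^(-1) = [8, 1, 2, 3, 12, 11, 0, 7, 4, 9, 10, 5, 6]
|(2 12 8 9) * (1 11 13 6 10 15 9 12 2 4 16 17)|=10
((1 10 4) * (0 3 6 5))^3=((0 3 6 5)(1 10 4))^3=(10)(0 5 6 3)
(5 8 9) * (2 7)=(2 7)(5 8 9)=[0, 1, 7, 3, 4, 8, 6, 2, 9, 5]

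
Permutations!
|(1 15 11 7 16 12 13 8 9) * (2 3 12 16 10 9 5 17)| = 42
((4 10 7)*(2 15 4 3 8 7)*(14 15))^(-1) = (2 10 4 15 14)(3 7 8)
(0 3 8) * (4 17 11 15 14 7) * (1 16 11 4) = (0 3 8)(1 16 11 15 14 7)(4 17) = [3, 16, 2, 8, 17, 5, 6, 1, 0, 9, 10, 15, 12, 13, 7, 14, 11, 4]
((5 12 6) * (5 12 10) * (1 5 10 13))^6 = (13)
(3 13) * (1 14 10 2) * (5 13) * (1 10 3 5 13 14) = [0, 1, 10, 13, 4, 14, 6, 7, 8, 9, 2, 11, 12, 5, 3] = (2 10)(3 13 5 14)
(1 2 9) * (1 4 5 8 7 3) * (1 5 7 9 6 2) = [0, 1, 6, 5, 7, 8, 2, 3, 9, 4] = (2 6)(3 5 8 9 4 7)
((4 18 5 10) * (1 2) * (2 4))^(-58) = (1 18 10)(2 4 5)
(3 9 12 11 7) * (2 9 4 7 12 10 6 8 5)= (2 9 10 6 8 5)(3 4 7)(11 12)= [0, 1, 9, 4, 7, 2, 8, 3, 5, 10, 6, 12, 11]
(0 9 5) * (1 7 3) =(0 9 5)(1 7 3) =[9, 7, 2, 1, 4, 0, 6, 3, 8, 5]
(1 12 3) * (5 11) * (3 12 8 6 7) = (12)(1 8 6 7 3)(5 11) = [0, 8, 2, 1, 4, 11, 7, 3, 6, 9, 10, 5, 12]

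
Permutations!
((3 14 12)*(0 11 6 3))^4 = (0 14 6)(3 11 12)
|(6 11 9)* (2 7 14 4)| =|(2 7 14 4)(6 11 9)| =12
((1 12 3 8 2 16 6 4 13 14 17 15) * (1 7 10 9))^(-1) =((1 12 3 8 2 16 6 4 13 14 17 15 7 10 9))^(-1) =(1 9 10 7 15 17 14 13 4 6 16 2 8 3 12)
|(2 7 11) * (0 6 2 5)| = 6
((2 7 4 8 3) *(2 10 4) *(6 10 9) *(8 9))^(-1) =(2 7)(3 8)(4 10 6 9)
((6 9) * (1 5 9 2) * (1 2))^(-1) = (1 6 9 5)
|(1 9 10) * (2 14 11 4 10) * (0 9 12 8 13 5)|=12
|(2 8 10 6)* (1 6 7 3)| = 7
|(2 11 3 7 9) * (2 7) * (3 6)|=4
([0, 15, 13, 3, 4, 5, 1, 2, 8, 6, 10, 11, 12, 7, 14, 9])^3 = [0, 6, 2, 3, 4, 5, 9, 7, 8, 15, 10, 11, 12, 13, 14, 1]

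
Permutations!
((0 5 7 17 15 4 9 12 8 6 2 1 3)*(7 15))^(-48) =((0 5 15 4 9 12 8 6 2 1 3)(7 17))^(-48) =(17)(0 6 4 3 8 15 1 12 5 2 9)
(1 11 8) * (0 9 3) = [9, 11, 2, 0, 4, 5, 6, 7, 1, 3, 10, 8] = (0 9 3)(1 11 8)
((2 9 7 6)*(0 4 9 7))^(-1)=(0 9 4)(2 6 7)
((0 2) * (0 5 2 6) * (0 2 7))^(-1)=((0 6 2 5 7))^(-1)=(0 7 5 2 6)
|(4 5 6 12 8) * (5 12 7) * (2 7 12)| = |(2 7 5 6 12 8 4)| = 7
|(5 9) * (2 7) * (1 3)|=|(1 3)(2 7)(5 9)|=2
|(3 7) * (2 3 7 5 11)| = 4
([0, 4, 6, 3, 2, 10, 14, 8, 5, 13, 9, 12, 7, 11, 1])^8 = (1 6 4 14 2)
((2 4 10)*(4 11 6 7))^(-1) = ((2 11 6 7 4 10))^(-1) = (2 10 4 7 6 11)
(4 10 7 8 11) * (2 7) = (2 7 8 11 4 10) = [0, 1, 7, 3, 10, 5, 6, 8, 11, 9, 2, 4]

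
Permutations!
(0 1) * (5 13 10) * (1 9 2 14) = (0 9 2 14 1)(5 13 10) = [9, 0, 14, 3, 4, 13, 6, 7, 8, 2, 5, 11, 12, 10, 1]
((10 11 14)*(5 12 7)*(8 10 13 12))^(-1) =((5 8 10 11 14 13 12 7))^(-1) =(5 7 12 13 14 11 10 8)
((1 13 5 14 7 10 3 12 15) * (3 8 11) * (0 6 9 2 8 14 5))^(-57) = (0 1 12 11 2 6 13 15 3 8 9)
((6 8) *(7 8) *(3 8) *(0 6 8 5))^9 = ((8)(0 6 7 3 5))^9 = (8)(0 5 3 7 6)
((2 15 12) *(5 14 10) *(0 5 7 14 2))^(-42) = (0 15 5 12 2)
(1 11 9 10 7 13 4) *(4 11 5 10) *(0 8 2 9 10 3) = (0 8 2 9 4 1 5 3)(7 13 11 10) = [8, 5, 9, 0, 1, 3, 6, 13, 2, 4, 7, 10, 12, 11]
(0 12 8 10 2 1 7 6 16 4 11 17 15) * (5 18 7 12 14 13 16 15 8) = [14, 12, 1, 3, 11, 18, 15, 6, 10, 9, 2, 17, 5, 16, 13, 0, 4, 8, 7] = (0 14 13 16 4 11 17 8 10 2 1 12 5 18 7 6 15)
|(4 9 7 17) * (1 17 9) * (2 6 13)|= 6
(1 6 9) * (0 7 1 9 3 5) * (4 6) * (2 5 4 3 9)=(0 7 1 3 4 6 9 2 5)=[7, 3, 5, 4, 6, 0, 9, 1, 8, 2]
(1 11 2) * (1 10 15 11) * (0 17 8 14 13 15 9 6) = (0 17 8 14 13 15 11 2 10 9 6) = [17, 1, 10, 3, 4, 5, 0, 7, 14, 6, 9, 2, 12, 15, 13, 11, 16, 8]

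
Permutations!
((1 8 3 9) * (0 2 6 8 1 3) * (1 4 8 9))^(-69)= ((0 2 6 9 3 1 4 8))^(-69)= (0 9 4 2 3 8 6 1)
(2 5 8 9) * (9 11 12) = (2 5 8 11 12 9) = [0, 1, 5, 3, 4, 8, 6, 7, 11, 2, 10, 12, 9]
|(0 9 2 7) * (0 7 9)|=|(2 9)|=2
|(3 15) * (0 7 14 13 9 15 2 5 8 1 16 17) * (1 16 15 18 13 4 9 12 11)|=17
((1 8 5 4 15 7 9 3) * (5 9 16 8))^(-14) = ((1 5 4 15 7 16 8 9 3))^(-14) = (1 7 3 15 9 4 8 5 16)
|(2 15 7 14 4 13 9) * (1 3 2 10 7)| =|(1 3 2 15)(4 13 9 10 7 14)| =12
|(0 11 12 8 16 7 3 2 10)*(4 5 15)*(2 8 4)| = 8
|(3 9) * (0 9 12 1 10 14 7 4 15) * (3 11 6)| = 12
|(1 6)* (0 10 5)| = 6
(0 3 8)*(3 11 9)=(0 11 9 3 8)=[11, 1, 2, 8, 4, 5, 6, 7, 0, 3, 10, 9]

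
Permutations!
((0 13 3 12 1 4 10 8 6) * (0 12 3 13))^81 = ((13)(1 4 10 8 6 12))^81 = (13)(1 8)(4 6)(10 12)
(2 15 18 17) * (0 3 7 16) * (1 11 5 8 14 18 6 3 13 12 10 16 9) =(0 13 12 10 16)(1 11 5 8 14 18 17 2 15 6 3 7 9) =[13, 11, 15, 7, 4, 8, 3, 9, 14, 1, 16, 5, 10, 12, 18, 6, 0, 2, 17]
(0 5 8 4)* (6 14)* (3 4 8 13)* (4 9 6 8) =(0 5 13 3 9 6 14 8 4) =[5, 1, 2, 9, 0, 13, 14, 7, 4, 6, 10, 11, 12, 3, 8]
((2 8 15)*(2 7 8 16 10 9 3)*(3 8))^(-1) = (2 3 7 15 8 9 10 16)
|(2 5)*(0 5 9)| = 4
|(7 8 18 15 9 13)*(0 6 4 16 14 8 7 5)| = 11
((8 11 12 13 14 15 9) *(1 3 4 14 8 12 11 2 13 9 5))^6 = ((1 3 4 14 15 5)(2 13 8)(9 12))^6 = (15)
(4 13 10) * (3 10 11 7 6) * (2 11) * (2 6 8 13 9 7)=[0, 1, 11, 10, 9, 5, 3, 8, 13, 7, 4, 2, 12, 6]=(2 11)(3 10 4 9 7 8 13 6)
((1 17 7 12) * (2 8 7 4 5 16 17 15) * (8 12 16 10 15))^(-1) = ((1 8 7 16 17 4 5 10 15 2 12))^(-1) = (1 12 2 15 10 5 4 17 16 7 8)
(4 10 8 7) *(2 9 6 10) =(2 9 6 10 8 7 4) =[0, 1, 9, 3, 2, 5, 10, 4, 7, 6, 8]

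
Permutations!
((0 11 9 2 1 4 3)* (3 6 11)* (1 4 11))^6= (11)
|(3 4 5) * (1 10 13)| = |(1 10 13)(3 4 5)| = 3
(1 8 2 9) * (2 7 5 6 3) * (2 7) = (1 8 2 9)(3 7 5 6) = [0, 8, 9, 7, 4, 6, 3, 5, 2, 1]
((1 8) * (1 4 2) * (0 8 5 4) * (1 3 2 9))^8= (9)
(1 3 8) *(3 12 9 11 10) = [0, 12, 2, 8, 4, 5, 6, 7, 1, 11, 3, 10, 9] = (1 12 9 11 10 3 8)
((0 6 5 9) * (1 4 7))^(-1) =(0 9 5 6)(1 7 4)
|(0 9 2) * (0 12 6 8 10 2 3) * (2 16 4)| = |(0 9 3)(2 12 6 8 10 16 4)| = 21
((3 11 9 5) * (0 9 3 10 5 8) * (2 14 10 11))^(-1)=(0 8 9)(2 3 11 5 10 14)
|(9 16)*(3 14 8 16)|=5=|(3 14 8 16 9)|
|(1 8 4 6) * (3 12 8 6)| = 4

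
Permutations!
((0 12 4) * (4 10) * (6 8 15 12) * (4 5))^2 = (0 8 12 5)(4 6 15 10) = ((0 6 8 15 12 10 5 4))^2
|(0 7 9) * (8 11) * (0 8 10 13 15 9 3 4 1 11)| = 11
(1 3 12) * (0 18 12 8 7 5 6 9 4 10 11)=[18, 3, 2, 8, 10, 6, 9, 5, 7, 4, 11, 0, 1, 13, 14, 15, 16, 17, 12]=(0 18 12 1 3 8 7 5 6 9 4 10 11)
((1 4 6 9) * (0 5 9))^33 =((0 5 9 1 4 6))^33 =(0 1)(4 5)(6 9)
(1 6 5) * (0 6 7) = [6, 7, 2, 3, 4, 1, 5, 0] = (0 6 5 1 7)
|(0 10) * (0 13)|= 3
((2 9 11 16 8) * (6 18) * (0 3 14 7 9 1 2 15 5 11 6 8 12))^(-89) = (0 14 9 18 15 11 12 3 7 6 8 5 16)(1 2)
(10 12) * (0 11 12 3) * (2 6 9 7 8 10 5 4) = (0 11 12 5 4 2 6 9 7 8 10 3) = [11, 1, 6, 0, 2, 4, 9, 8, 10, 7, 3, 12, 5]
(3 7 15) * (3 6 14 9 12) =(3 7 15 6 14 9 12) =[0, 1, 2, 7, 4, 5, 14, 15, 8, 12, 10, 11, 3, 13, 9, 6]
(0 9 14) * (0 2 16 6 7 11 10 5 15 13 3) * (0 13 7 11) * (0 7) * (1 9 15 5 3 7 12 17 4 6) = (0 15)(1 9 14 2 16)(3 13 7 12 17 4 6 11 10) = [15, 9, 16, 13, 6, 5, 11, 12, 8, 14, 3, 10, 17, 7, 2, 0, 1, 4]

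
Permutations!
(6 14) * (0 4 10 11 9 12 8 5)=(0 4 10 11 9 12 8 5)(6 14)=[4, 1, 2, 3, 10, 0, 14, 7, 5, 12, 11, 9, 8, 13, 6]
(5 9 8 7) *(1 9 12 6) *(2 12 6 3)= (1 9 8 7 5 6)(2 12 3)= [0, 9, 12, 2, 4, 6, 1, 5, 7, 8, 10, 11, 3]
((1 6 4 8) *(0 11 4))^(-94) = (0 4 1)(6 11 8)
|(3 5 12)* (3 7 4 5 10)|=|(3 10)(4 5 12 7)|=4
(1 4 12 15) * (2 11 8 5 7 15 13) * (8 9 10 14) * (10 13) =(1 4 12 10 14 8 5 7 15)(2 11 9 13) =[0, 4, 11, 3, 12, 7, 6, 15, 5, 13, 14, 9, 10, 2, 8, 1]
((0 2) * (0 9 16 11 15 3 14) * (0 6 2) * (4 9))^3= (2 16 3)(4 11 14)(6 9 15)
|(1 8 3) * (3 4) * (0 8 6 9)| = 7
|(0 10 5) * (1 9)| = |(0 10 5)(1 9)| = 6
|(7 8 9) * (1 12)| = |(1 12)(7 8 9)| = 6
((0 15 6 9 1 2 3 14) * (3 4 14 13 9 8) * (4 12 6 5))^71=(0 15 5 4 14)(1 9 13 3 8 6 12 2)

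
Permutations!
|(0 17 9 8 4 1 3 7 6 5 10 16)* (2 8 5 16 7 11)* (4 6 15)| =15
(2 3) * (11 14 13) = (2 3)(11 14 13) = [0, 1, 3, 2, 4, 5, 6, 7, 8, 9, 10, 14, 12, 11, 13]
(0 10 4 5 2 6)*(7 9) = (0 10 4 5 2 6)(7 9) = [10, 1, 6, 3, 5, 2, 0, 9, 8, 7, 4]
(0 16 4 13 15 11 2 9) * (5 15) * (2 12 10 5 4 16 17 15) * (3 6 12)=[17, 1, 9, 6, 13, 2, 12, 7, 8, 0, 5, 3, 10, 4, 14, 11, 16, 15]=(0 17 15 11 3 6 12 10 5 2 9)(4 13)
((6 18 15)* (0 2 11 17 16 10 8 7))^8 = (6 15 18)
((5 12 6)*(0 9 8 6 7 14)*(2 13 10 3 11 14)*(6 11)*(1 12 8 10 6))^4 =(0 1 13 11 10 7 5)(2 8 9 12 6 14 3)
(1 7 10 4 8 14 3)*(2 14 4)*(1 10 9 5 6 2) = (1 7 9 5 6 2 14 3 10)(4 8) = [0, 7, 14, 10, 8, 6, 2, 9, 4, 5, 1, 11, 12, 13, 3]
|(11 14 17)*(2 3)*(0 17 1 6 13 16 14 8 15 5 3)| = 40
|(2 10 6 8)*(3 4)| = 4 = |(2 10 6 8)(3 4)|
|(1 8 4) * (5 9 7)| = 3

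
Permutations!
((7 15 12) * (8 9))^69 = (15)(8 9)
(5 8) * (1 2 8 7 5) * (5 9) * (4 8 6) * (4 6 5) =[0, 2, 5, 3, 8, 7, 6, 9, 1, 4] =(1 2 5 7 9 4 8)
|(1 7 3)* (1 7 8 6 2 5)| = |(1 8 6 2 5)(3 7)| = 10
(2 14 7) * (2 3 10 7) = (2 14)(3 10 7) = [0, 1, 14, 10, 4, 5, 6, 3, 8, 9, 7, 11, 12, 13, 2]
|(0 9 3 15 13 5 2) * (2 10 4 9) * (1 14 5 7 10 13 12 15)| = 18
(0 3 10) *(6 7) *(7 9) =(0 3 10)(6 9 7) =[3, 1, 2, 10, 4, 5, 9, 6, 8, 7, 0]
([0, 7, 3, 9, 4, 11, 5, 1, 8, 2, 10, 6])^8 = (2 9 3)(5 6 11)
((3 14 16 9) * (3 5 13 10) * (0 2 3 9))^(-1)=(0 16 14 3 2)(5 9 10 13)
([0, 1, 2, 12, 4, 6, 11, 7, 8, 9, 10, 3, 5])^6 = (3 12 5 6 11)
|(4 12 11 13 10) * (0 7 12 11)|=|(0 7 12)(4 11 13 10)|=12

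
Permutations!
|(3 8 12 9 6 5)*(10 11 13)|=6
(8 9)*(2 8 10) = [0, 1, 8, 3, 4, 5, 6, 7, 9, 10, 2] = (2 8 9 10)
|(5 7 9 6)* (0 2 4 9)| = 7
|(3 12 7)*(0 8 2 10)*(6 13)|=12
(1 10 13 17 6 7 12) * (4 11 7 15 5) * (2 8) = (1 10 13 17 6 15 5 4 11 7 12)(2 8) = [0, 10, 8, 3, 11, 4, 15, 12, 2, 9, 13, 7, 1, 17, 14, 5, 16, 6]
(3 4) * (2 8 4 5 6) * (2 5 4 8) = (8)(3 4)(5 6) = [0, 1, 2, 4, 3, 6, 5, 7, 8]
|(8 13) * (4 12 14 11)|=|(4 12 14 11)(8 13)|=4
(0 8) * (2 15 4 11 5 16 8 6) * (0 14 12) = (0 6 2 15 4 11 5 16 8 14 12) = [6, 1, 15, 3, 11, 16, 2, 7, 14, 9, 10, 5, 0, 13, 12, 4, 8]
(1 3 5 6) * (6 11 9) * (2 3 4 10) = (1 4 10 2 3 5 11 9 6) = [0, 4, 3, 5, 10, 11, 1, 7, 8, 6, 2, 9]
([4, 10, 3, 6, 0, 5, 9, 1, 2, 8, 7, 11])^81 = (11)(0 4)(2 3 6 9 8)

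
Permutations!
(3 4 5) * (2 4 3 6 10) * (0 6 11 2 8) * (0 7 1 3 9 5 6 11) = (0 11 2 4 6 10 8 7 1 3 9 5) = [11, 3, 4, 9, 6, 0, 10, 1, 7, 5, 8, 2]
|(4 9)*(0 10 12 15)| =|(0 10 12 15)(4 9)| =4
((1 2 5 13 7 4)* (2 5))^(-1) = (1 4 7 13 5)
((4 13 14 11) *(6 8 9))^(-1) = ((4 13 14 11)(6 8 9))^(-1) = (4 11 14 13)(6 9 8)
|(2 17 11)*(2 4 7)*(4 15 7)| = |(2 17 11 15 7)| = 5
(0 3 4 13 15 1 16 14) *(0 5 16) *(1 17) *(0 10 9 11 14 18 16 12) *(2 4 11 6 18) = (0 3 11 14 5 12)(1 10 9 6 18 16 2 4 13 15 17) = [3, 10, 4, 11, 13, 12, 18, 7, 8, 6, 9, 14, 0, 15, 5, 17, 2, 1, 16]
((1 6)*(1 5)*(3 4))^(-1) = ((1 6 5)(3 4))^(-1) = (1 5 6)(3 4)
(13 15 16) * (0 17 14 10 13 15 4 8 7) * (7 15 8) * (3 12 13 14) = (0 17 3 12 13 4 7)(8 15 16)(10 14) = [17, 1, 2, 12, 7, 5, 6, 0, 15, 9, 14, 11, 13, 4, 10, 16, 8, 3]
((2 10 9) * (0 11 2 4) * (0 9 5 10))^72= (11)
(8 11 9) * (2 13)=[0, 1, 13, 3, 4, 5, 6, 7, 11, 8, 10, 9, 12, 2]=(2 13)(8 11 9)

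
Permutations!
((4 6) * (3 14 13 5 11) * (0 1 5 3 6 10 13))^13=(0 11 10 14 5 4 3 1 6 13)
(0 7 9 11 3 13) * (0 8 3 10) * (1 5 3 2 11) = [7, 5, 11, 13, 4, 3, 6, 9, 2, 1, 0, 10, 12, 8] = (0 7 9 1 5 3 13 8 2 11 10)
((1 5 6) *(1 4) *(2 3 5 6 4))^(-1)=((1 6 2 3 5 4))^(-1)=(1 4 5 3 2 6)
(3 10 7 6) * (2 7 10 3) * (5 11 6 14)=(2 7 14 5 11 6)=[0, 1, 7, 3, 4, 11, 2, 14, 8, 9, 10, 6, 12, 13, 5]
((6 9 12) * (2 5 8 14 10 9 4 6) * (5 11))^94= ((2 11 5 8 14 10 9 12)(4 6))^94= (2 9 14 5)(8 11 12 10)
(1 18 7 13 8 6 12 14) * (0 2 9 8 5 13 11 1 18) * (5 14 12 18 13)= (0 2 9 8 6 18 7 11 1)(13 14)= [2, 0, 9, 3, 4, 5, 18, 11, 6, 8, 10, 1, 12, 14, 13, 15, 16, 17, 7]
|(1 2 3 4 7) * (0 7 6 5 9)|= 9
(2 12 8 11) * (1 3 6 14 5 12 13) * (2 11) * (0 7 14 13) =(0 7 14 5 12 8 2)(1 3 6 13) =[7, 3, 0, 6, 4, 12, 13, 14, 2, 9, 10, 11, 8, 1, 5]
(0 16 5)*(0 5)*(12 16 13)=[13, 1, 2, 3, 4, 5, 6, 7, 8, 9, 10, 11, 16, 12, 14, 15, 0]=(0 13 12 16)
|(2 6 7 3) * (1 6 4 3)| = 3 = |(1 6 7)(2 4 3)|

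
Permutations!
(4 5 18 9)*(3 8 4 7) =(3 8 4 5 18 9 7) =[0, 1, 2, 8, 5, 18, 6, 3, 4, 7, 10, 11, 12, 13, 14, 15, 16, 17, 9]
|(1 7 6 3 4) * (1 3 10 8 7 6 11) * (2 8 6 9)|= |(1 9 2 8 7 11)(3 4)(6 10)|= 6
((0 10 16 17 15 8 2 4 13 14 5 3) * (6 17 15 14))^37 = ((0 10 16 15 8 2 4 13 6 17 14 5 3))^37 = (0 5 17 13 2 15 10 3 14 6 4 8 16)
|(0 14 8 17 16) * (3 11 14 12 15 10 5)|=11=|(0 12 15 10 5 3 11 14 8 17 16)|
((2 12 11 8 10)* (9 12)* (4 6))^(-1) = (2 10 8 11 12 9)(4 6)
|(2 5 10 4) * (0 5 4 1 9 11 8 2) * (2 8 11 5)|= 12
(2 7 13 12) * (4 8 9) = (2 7 13 12)(4 8 9) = [0, 1, 7, 3, 8, 5, 6, 13, 9, 4, 10, 11, 2, 12]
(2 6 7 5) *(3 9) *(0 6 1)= (0 6 7 5 2 1)(3 9)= [6, 0, 1, 9, 4, 2, 7, 5, 8, 3]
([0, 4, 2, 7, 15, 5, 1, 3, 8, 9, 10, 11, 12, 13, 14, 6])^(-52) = [0, 1, 2, 3, 4, 5, 6, 7, 8, 9, 10, 11, 12, 13, 14, 15]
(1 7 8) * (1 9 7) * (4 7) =(4 7 8 9) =[0, 1, 2, 3, 7, 5, 6, 8, 9, 4]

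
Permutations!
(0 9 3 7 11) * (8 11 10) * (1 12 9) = (0 1 12 9 3 7 10 8 11) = [1, 12, 2, 7, 4, 5, 6, 10, 11, 3, 8, 0, 9]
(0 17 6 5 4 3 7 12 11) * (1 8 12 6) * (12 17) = (0 12 11)(1 8 17)(3 7 6 5 4) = [12, 8, 2, 7, 3, 4, 5, 6, 17, 9, 10, 0, 11, 13, 14, 15, 16, 1]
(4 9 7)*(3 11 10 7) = (3 11 10 7 4 9) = [0, 1, 2, 11, 9, 5, 6, 4, 8, 3, 7, 10]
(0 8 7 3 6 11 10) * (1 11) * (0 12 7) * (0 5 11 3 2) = (0 8 5 11 10 12 7 2)(1 3 6) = [8, 3, 0, 6, 4, 11, 1, 2, 5, 9, 12, 10, 7]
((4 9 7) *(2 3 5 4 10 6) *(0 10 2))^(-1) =(0 6 10)(2 7 9 4 5 3)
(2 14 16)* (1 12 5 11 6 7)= (1 12 5 11 6 7)(2 14 16)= [0, 12, 14, 3, 4, 11, 7, 1, 8, 9, 10, 6, 5, 13, 16, 15, 2]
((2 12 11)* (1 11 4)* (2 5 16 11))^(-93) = (16)(1 4 12 2)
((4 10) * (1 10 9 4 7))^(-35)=((1 10 7)(4 9))^(-35)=(1 10 7)(4 9)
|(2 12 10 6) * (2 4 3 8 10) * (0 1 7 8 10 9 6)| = 18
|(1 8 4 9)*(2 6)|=4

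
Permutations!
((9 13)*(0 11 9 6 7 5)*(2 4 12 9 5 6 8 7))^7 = ((0 11 5)(2 4 12 9 13 8 7 6))^7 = (0 11 5)(2 6 7 8 13 9 12 4)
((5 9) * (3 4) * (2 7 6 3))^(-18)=(9)(2 6 4 7 3)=((2 7 6 3 4)(5 9))^(-18)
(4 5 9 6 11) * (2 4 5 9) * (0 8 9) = [8, 1, 4, 3, 0, 2, 11, 7, 9, 6, 10, 5] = (0 8 9 6 11 5 2 4)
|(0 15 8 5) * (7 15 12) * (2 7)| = 7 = |(0 12 2 7 15 8 5)|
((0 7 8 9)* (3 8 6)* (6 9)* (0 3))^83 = (0 6 8 3 9 7)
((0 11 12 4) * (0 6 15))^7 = ((0 11 12 4 6 15))^7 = (0 11 12 4 6 15)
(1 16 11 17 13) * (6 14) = [0, 16, 2, 3, 4, 5, 14, 7, 8, 9, 10, 17, 12, 1, 6, 15, 11, 13] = (1 16 11 17 13)(6 14)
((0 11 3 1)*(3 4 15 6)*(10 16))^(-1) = ((0 11 4 15 6 3 1)(10 16))^(-1) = (0 1 3 6 15 4 11)(10 16)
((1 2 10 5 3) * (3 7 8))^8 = (1 2 10 5 7 8 3)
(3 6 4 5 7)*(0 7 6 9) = (0 7 3 9)(4 5 6) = [7, 1, 2, 9, 5, 6, 4, 3, 8, 0]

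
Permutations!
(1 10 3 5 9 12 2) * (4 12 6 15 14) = (1 10 3 5 9 6 15 14 4 12 2) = [0, 10, 1, 5, 12, 9, 15, 7, 8, 6, 3, 11, 2, 13, 4, 14]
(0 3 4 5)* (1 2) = (0 3 4 5)(1 2) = [3, 2, 1, 4, 5, 0]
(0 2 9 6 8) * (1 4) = [2, 4, 9, 3, 1, 5, 8, 7, 0, 6] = (0 2 9 6 8)(1 4)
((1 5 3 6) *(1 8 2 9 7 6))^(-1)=((1 5 3)(2 9 7 6 8))^(-1)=(1 3 5)(2 8 6 7 9)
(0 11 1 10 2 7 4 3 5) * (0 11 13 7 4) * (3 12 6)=(0 13 7)(1 10 2 4 12 6 3 5 11)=[13, 10, 4, 5, 12, 11, 3, 0, 8, 9, 2, 1, 6, 7]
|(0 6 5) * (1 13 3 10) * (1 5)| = |(0 6 1 13 3 10 5)| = 7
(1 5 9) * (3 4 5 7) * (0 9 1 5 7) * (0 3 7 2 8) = [9, 3, 8, 4, 2, 1, 6, 7, 0, 5] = (0 9 5 1 3 4 2 8)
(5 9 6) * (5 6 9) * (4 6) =(9)(4 6) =[0, 1, 2, 3, 6, 5, 4, 7, 8, 9]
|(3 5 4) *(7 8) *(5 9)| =4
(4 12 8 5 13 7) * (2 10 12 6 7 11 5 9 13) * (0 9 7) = (0 9 13 11 5 2 10 12 8 7 4 6) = [9, 1, 10, 3, 6, 2, 0, 4, 7, 13, 12, 5, 8, 11]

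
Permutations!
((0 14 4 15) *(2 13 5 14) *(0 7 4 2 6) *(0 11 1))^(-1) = (0 1 11 6)(2 14 5 13)(4 7 15)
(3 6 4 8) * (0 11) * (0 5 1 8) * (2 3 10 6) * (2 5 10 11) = (0 2 3 5 1 8 11 10 6 4) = [2, 8, 3, 5, 0, 1, 4, 7, 11, 9, 6, 10]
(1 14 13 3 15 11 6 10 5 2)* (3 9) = (1 14 13 9 3 15 11 6 10 5 2) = [0, 14, 1, 15, 4, 2, 10, 7, 8, 3, 5, 6, 12, 9, 13, 11]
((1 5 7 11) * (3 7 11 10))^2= (1 11 5)(3 10 7)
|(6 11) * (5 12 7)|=6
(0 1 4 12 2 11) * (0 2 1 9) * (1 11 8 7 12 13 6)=[9, 4, 8, 3, 13, 5, 1, 12, 7, 0, 10, 2, 11, 6]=(0 9)(1 4 13 6)(2 8 7 12 11)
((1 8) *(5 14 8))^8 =(14)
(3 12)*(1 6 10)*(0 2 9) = (0 2 9)(1 6 10)(3 12) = [2, 6, 9, 12, 4, 5, 10, 7, 8, 0, 1, 11, 3]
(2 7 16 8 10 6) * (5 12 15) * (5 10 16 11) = (2 7 11 5 12 15 10 6)(8 16) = [0, 1, 7, 3, 4, 12, 2, 11, 16, 9, 6, 5, 15, 13, 14, 10, 8]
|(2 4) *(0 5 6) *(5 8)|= 4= |(0 8 5 6)(2 4)|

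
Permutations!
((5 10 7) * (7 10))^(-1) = ((10)(5 7))^(-1) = (10)(5 7)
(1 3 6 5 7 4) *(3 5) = [0, 5, 2, 6, 1, 7, 3, 4] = (1 5 7 4)(3 6)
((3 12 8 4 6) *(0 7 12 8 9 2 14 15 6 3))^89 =(0 7 12 9 2 14 15 6)(3 4 8)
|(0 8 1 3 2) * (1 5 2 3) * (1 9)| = |(0 8 5 2)(1 9)| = 4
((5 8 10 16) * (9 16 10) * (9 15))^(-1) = ((5 8 15 9 16))^(-1) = (5 16 9 15 8)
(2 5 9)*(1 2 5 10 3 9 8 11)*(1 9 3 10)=[0, 2, 1, 3, 4, 8, 6, 7, 11, 5, 10, 9]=(1 2)(5 8 11 9)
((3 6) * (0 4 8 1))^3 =((0 4 8 1)(3 6))^3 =(0 1 8 4)(3 6)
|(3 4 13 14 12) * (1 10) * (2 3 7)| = 14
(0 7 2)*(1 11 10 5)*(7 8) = [8, 11, 0, 3, 4, 1, 6, 2, 7, 9, 5, 10] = (0 8 7 2)(1 11 10 5)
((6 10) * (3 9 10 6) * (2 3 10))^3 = (10)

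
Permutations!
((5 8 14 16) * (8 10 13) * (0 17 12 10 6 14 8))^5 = ((0 17 12 10 13)(5 6 14 16))^5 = (17)(5 6 14 16)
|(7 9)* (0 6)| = |(0 6)(7 9)| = 2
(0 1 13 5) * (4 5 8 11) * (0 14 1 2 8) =(0 2 8 11 4 5 14 1 13) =[2, 13, 8, 3, 5, 14, 6, 7, 11, 9, 10, 4, 12, 0, 1]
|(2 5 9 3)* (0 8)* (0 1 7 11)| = |(0 8 1 7 11)(2 5 9 3)| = 20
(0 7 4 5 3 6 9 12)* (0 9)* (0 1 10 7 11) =(0 11)(1 10 7 4 5 3 6)(9 12) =[11, 10, 2, 6, 5, 3, 1, 4, 8, 12, 7, 0, 9]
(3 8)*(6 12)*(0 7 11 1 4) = (0 7 11 1 4)(3 8)(6 12) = [7, 4, 2, 8, 0, 5, 12, 11, 3, 9, 10, 1, 6]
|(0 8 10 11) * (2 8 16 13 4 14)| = |(0 16 13 4 14 2 8 10 11)| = 9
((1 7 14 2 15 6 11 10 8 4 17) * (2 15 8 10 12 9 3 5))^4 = (1 6 3 4 14 12 2)(5 17 15 9 8 7 11) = ((1 7 14 15 6 11 12 9 3 5 2 8 4 17))^4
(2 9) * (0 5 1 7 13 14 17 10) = (0 5 1 7 13 14 17 10)(2 9) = [5, 7, 9, 3, 4, 1, 6, 13, 8, 2, 0, 11, 12, 14, 17, 15, 16, 10]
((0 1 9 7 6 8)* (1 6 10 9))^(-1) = (0 8 6)(7 9 10)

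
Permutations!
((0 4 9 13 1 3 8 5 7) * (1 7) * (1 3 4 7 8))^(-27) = (0 7)(1 4 9 13 8 5 3)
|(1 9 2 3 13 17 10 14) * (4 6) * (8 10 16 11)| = |(1 9 2 3 13 17 16 11 8 10 14)(4 6)| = 22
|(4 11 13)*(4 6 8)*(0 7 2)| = 15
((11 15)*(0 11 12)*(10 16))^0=((0 11 15 12)(10 16))^0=(16)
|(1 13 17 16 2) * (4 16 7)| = 7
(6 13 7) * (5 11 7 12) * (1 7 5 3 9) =(1 7 6 13 12 3 9)(5 11) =[0, 7, 2, 9, 4, 11, 13, 6, 8, 1, 10, 5, 3, 12]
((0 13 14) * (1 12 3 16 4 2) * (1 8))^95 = (0 14 13)(1 4 12 2 3 8 16)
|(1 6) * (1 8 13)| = 4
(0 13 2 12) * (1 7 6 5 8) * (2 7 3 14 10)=(0 13 7 6 5 8 1 3 14 10 2 12)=[13, 3, 12, 14, 4, 8, 5, 6, 1, 9, 2, 11, 0, 7, 10]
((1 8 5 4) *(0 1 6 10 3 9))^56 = (0 8 4 10 9 1 5 6 3)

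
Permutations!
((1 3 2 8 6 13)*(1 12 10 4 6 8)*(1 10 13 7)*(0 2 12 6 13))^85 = ((0 2 10 4 13 6 7 1 3 12))^85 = (0 6)(1 10)(2 7)(3 4)(12 13)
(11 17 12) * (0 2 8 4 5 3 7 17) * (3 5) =(0 2 8 4 3 7 17 12 11) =[2, 1, 8, 7, 3, 5, 6, 17, 4, 9, 10, 0, 11, 13, 14, 15, 16, 12]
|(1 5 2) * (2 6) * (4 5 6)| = |(1 6 2)(4 5)| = 6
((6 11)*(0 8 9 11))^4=(0 6 11 9 8)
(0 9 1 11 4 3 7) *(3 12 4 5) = (0 9 1 11 5 3 7)(4 12) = [9, 11, 2, 7, 12, 3, 6, 0, 8, 1, 10, 5, 4]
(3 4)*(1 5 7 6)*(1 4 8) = [0, 5, 2, 8, 3, 7, 4, 6, 1] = (1 5 7 6 4 3 8)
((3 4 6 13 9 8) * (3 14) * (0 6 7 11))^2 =((0 6 13 9 8 14 3 4 7 11))^2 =(0 13 8 3 7)(4 11 6 9 14)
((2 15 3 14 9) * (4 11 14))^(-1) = ((2 15 3 4 11 14 9))^(-1) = (2 9 14 11 4 3 15)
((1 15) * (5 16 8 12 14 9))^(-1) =((1 15)(5 16 8 12 14 9))^(-1) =(1 15)(5 9 14 12 8 16)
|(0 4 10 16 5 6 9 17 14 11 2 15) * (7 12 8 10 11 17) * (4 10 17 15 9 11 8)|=15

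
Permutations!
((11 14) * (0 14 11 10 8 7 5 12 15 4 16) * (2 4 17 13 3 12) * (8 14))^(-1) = (0 16 4 2 5 7 8)(3 13 17 15 12)(10 14) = ((0 8 7 5 2 4 16)(3 12 15 17 13)(10 14))^(-1)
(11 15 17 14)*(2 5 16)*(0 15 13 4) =(0 15 17 14 11 13 4)(2 5 16) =[15, 1, 5, 3, 0, 16, 6, 7, 8, 9, 10, 13, 12, 4, 11, 17, 2, 14]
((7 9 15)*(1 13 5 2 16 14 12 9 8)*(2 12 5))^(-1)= ((1 13 2 16 14 5 12 9 15 7 8))^(-1)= (1 8 7 15 9 12 5 14 16 2 13)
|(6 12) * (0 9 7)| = |(0 9 7)(6 12)| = 6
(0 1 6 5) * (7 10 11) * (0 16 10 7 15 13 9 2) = [1, 6, 0, 3, 4, 16, 5, 7, 8, 2, 11, 15, 12, 9, 14, 13, 10] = (0 1 6 5 16 10 11 15 13 9 2)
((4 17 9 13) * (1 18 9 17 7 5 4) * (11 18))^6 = ((1 11 18 9 13)(4 7 5))^6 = (1 11 18 9 13)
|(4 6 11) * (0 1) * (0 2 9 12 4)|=8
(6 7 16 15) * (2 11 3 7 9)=(2 11 3 7 16 15 6 9)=[0, 1, 11, 7, 4, 5, 9, 16, 8, 2, 10, 3, 12, 13, 14, 6, 15]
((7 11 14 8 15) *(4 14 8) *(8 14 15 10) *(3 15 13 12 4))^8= (3 11 15 14 7)(4 12 13)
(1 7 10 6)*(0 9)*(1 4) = (0 9)(1 7 10 6 4) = [9, 7, 2, 3, 1, 5, 4, 10, 8, 0, 6]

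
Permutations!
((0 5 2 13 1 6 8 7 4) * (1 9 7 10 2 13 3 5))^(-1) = (0 4 7 9 13 5 3 2 10 8 6 1)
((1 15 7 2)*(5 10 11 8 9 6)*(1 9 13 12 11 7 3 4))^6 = ((1 15 3 4)(2 9 6 5 10 7)(8 13 12 11))^6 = (1 3)(4 15)(8 12)(11 13)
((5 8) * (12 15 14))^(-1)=((5 8)(12 15 14))^(-1)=(5 8)(12 14 15)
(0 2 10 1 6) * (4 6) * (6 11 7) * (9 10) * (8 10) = (0 2 9 8 10 1 4 11 7 6) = [2, 4, 9, 3, 11, 5, 0, 6, 10, 8, 1, 7]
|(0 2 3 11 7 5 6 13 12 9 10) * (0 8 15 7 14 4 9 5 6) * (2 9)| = |(0 9 10 8 15 7 6 13 12 5)(2 3 11 14 4)| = 10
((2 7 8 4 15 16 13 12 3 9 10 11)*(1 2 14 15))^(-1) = (1 4 8 7 2)(3 12 13 16 15 14 11 10 9)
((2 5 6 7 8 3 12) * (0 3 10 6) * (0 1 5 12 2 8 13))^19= ((0 3 2 12 8 10 6 7 13)(1 5))^19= (0 3 2 12 8 10 6 7 13)(1 5)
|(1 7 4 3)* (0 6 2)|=12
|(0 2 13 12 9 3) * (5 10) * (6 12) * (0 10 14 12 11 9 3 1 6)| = 60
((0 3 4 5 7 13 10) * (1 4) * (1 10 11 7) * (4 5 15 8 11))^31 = (0 3 10)(1 5)(4 15 8 11 7 13)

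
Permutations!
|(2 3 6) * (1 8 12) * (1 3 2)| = 5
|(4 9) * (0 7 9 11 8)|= |(0 7 9 4 11 8)|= 6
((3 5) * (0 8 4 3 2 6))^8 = ((0 8 4 3 5 2 6))^8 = (0 8 4 3 5 2 6)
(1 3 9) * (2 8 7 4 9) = [0, 3, 8, 2, 9, 5, 6, 4, 7, 1] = (1 3 2 8 7 4 9)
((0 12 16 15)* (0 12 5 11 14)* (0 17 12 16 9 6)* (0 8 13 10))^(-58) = ((0 5 11 14 17 12 9 6 8 13 10)(15 16))^(-58) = (0 8 12 11 10 6 17 5 13 9 14)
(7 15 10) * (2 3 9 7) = (2 3 9 7 15 10) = [0, 1, 3, 9, 4, 5, 6, 15, 8, 7, 2, 11, 12, 13, 14, 10]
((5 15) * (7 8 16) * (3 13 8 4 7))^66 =(3 8)(13 16)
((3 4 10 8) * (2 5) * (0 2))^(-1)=(0 5 2)(3 8 10 4)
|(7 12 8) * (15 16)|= |(7 12 8)(15 16)|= 6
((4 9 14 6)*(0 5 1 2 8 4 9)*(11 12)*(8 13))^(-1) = (0 4 8 13 2 1 5)(6 14 9)(11 12)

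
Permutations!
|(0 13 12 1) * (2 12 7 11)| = |(0 13 7 11 2 12 1)| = 7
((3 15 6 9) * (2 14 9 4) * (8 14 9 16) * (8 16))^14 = ((16)(2 9 3 15 6 4)(8 14))^14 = (16)(2 3 6)(4 9 15)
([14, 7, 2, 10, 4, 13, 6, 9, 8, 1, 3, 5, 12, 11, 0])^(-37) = (0 14)(1 9 7)(3 10)(5 11 13)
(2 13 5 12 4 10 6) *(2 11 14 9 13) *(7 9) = (4 10 6 11 14 7 9 13 5 12) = [0, 1, 2, 3, 10, 12, 11, 9, 8, 13, 6, 14, 4, 5, 7]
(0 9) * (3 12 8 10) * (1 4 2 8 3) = [9, 4, 8, 12, 2, 5, 6, 7, 10, 0, 1, 11, 3] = (0 9)(1 4 2 8 10)(3 12)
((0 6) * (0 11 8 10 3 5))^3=(0 8 5 11 3 6 10)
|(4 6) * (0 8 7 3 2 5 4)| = |(0 8 7 3 2 5 4 6)| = 8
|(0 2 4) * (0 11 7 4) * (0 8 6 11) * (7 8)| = |(0 2 7 4)(6 11 8)| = 12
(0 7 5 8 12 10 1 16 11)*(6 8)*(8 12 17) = (0 7 5 6 12 10 1 16 11)(8 17) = [7, 16, 2, 3, 4, 6, 12, 5, 17, 9, 1, 0, 10, 13, 14, 15, 11, 8]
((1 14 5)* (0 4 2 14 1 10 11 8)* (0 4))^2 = (2 5 11 4 14 10 8)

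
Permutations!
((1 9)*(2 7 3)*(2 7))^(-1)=((1 9)(3 7))^(-1)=(1 9)(3 7)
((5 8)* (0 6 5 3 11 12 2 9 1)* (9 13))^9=(0 9 2 11 8 6 1 13 12 3 5)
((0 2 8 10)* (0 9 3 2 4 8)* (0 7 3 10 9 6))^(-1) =(0 6 10 9 8 4)(2 3 7)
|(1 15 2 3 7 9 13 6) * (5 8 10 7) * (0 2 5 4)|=36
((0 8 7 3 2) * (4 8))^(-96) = (8)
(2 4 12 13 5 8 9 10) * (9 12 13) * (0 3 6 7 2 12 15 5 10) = (0 3 6 7 2 4 13 10 12 9)(5 8 15) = [3, 1, 4, 6, 13, 8, 7, 2, 15, 0, 12, 11, 9, 10, 14, 5]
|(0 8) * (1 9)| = 2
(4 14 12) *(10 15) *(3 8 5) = (3 8 5)(4 14 12)(10 15) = [0, 1, 2, 8, 14, 3, 6, 7, 5, 9, 15, 11, 4, 13, 12, 10]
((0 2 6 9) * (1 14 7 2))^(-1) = ((0 1 14 7 2 6 9))^(-1) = (0 9 6 2 7 14 1)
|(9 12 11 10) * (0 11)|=5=|(0 11 10 9 12)|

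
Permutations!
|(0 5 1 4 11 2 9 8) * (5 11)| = 15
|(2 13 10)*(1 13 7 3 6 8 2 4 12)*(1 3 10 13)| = 8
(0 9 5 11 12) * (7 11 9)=(0 7 11 12)(5 9)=[7, 1, 2, 3, 4, 9, 6, 11, 8, 5, 10, 12, 0]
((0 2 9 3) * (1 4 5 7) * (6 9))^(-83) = (0 6 3 2 9)(1 4 5 7)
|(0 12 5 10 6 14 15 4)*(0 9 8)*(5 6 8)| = |(0 12 6 14 15 4 9 5 10 8)| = 10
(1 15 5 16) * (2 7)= (1 15 5 16)(2 7)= [0, 15, 7, 3, 4, 16, 6, 2, 8, 9, 10, 11, 12, 13, 14, 5, 1]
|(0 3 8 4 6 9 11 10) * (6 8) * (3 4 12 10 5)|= |(0 4 8 12 10)(3 6 9 11 5)|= 5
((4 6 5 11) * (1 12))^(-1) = (1 12)(4 11 5 6)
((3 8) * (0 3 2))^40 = (8)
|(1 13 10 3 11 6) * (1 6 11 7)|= 5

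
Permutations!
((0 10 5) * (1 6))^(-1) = ((0 10 5)(1 6))^(-1) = (0 5 10)(1 6)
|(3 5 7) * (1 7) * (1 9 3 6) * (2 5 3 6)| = 6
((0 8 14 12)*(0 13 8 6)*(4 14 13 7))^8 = ((0 6)(4 14 12 7)(8 13))^8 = (14)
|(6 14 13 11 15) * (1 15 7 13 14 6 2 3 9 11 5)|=|(1 15 2 3 9 11 7 13 5)|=9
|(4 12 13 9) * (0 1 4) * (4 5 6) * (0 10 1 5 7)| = 10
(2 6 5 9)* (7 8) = (2 6 5 9)(7 8) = [0, 1, 6, 3, 4, 9, 5, 8, 7, 2]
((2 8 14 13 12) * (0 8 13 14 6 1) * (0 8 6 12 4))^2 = (14)(0 1 12 13)(2 4 6 8) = ((14)(0 6 1 8 12 2 13 4))^2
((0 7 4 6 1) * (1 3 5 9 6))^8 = (9)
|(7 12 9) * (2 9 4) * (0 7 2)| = |(0 7 12 4)(2 9)| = 4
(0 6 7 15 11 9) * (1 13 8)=(0 6 7 15 11 9)(1 13 8)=[6, 13, 2, 3, 4, 5, 7, 15, 1, 0, 10, 9, 12, 8, 14, 11]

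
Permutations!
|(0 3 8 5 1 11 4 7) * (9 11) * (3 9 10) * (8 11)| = |(0 9 8 5 1 10 3 11 4 7)| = 10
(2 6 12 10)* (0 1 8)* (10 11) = (0 1 8)(2 6 12 11 10) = [1, 8, 6, 3, 4, 5, 12, 7, 0, 9, 2, 10, 11]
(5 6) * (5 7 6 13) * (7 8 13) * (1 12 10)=[0, 12, 2, 3, 4, 7, 8, 6, 13, 9, 1, 11, 10, 5]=(1 12 10)(5 7 6 8 13)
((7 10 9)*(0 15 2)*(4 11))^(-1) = ((0 15 2)(4 11)(7 10 9))^(-1) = (0 2 15)(4 11)(7 9 10)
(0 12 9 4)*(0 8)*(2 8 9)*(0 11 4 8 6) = (0 12 2 6)(4 9 8 11) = [12, 1, 6, 3, 9, 5, 0, 7, 11, 8, 10, 4, 2]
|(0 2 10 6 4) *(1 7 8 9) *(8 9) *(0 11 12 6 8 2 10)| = |(0 10 8 2)(1 7 9)(4 11 12 6)| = 12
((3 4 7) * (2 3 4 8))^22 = ((2 3 8)(4 7))^22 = (2 3 8)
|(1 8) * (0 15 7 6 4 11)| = 6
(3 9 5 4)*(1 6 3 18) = [0, 6, 2, 9, 18, 4, 3, 7, 8, 5, 10, 11, 12, 13, 14, 15, 16, 17, 1] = (1 6 3 9 5 4 18)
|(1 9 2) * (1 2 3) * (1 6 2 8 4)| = |(1 9 3 6 2 8 4)| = 7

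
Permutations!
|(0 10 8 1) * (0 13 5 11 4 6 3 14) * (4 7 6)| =11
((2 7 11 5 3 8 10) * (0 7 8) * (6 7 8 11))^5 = (0 5 2 8 3 11 10)(6 7)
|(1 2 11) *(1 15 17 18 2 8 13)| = 15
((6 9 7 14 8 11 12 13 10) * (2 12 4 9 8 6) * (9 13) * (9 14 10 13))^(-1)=((2 12 14 6 8 11 4 9 7 10))^(-1)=(2 10 7 9 4 11 8 6 14 12)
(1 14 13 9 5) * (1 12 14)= [0, 1, 2, 3, 4, 12, 6, 7, 8, 5, 10, 11, 14, 9, 13]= (5 12 14 13 9)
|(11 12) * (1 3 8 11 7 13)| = 7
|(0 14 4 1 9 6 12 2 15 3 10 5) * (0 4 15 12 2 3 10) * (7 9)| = |(0 14 15 10 5 4 1 7 9 6 2 12 3)| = 13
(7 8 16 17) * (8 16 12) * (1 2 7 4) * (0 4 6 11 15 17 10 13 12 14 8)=(0 4 1 2 7 16 10 13 12)(6 11 15 17)(8 14)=[4, 2, 7, 3, 1, 5, 11, 16, 14, 9, 13, 15, 0, 12, 8, 17, 10, 6]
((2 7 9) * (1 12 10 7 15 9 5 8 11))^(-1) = (1 11 8 5 7 10 12)(2 9 15)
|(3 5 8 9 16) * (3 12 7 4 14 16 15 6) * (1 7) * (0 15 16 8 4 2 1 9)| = |(0 15 6 3 5 4 14 8)(1 7 2)(9 16 12)| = 24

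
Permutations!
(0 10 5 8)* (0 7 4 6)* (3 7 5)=(0 10 3 7 4 6)(5 8)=[10, 1, 2, 7, 6, 8, 0, 4, 5, 9, 3]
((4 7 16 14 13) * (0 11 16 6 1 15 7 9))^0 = (16)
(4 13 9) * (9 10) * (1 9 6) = (1 9 4 13 10 6) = [0, 9, 2, 3, 13, 5, 1, 7, 8, 4, 6, 11, 12, 10]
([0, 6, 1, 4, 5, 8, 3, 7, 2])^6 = (1 2 8 5 4 3 6)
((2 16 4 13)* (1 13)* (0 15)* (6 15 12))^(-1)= (0 15 6 12)(1 4 16 2 13)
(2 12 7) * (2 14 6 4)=[0, 1, 12, 3, 2, 5, 4, 14, 8, 9, 10, 11, 7, 13, 6]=(2 12 7 14 6 4)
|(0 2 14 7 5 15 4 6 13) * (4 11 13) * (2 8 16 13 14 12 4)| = 20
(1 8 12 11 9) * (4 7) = (1 8 12 11 9)(4 7) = [0, 8, 2, 3, 7, 5, 6, 4, 12, 1, 10, 9, 11]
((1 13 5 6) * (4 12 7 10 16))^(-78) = ((1 13 5 6)(4 12 7 10 16))^(-78) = (1 5)(4 7 16 12 10)(6 13)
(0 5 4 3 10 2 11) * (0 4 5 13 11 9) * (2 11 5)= (0 13 5 2 9)(3 10 11 4)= [13, 1, 9, 10, 3, 2, 6, 7, 8, 0, 11, 4, 12, 5]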